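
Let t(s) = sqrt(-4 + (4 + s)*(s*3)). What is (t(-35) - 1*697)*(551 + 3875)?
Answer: -3084922 + 4426*sqrt(3251) ≈ -2.8326e+6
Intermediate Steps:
t(s) = sqrt(-4 + 3*s*(4 + s)) (t(s) = sqrt(-4 + (4 + s)*(3*s)) = sqrt(-4 + 3*s*(4 + s)))
(t(-35) - 1*697)*(551 + 3875) = (sqrt(-4 + 3*(-35)**2 + 12*(-35)) - 1*697)*(551 + 3875) = (sqrt(-4 + 3*1225 - 420) - 697)*4426 = (sqrt(-4 + 3675 - 420) - 697)*4426 = (sqrt(3251) - 697)*4426 = (-697 + sqrt(3251))*4426 = -3084922 + 4426*sqrt(3251)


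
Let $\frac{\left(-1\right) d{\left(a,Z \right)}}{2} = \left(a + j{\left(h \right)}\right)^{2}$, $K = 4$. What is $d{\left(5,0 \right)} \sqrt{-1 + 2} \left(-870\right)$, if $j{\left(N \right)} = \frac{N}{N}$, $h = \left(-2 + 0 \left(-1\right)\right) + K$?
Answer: $62640$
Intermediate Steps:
$h = 2$ ($h = \left(-2 + 0 \left(-1\right)\right) + 4 = \left(-2 + 0\right) + 4 = -2 + 4 = 2$)
$j{\left(N \right)} = 1$
$d{\left(a,Z \right)} = - 2 \left(1 + a\right)^{2}$ ($d{\left(a,Z \right)} = - 2 \left(a + 1\right)^{2} = - 2 \left(1 + a\right)^{2}$)
$d{\left(5,0 \right)} \sqrt{-1 + 2} \left(-870\right) = - 2 \left(1 + 5\right)^{2} \sqrt{-1 + 2} \left(-870\right) = - 2 \cdot 6^{2} \sqrt{1} \left(-870\right) = \left(-2\right) 36 \cdot 1 \left(-870\right) = \left(-72\right) 1 \left(-870\right) = \left(-72\right) \left(-870\right) = 62640$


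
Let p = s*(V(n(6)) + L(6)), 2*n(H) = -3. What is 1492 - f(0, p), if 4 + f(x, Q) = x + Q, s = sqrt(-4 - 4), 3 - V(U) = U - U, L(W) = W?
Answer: 1496 - 18*I*sqrt(2) ≈ 1496.0 - 25.456*I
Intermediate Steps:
n(H) = -3/2 (n(H) = (1/2)*(-3) = -3/2)
V(U) = 3 (V(U) = 3 - (U - U) = 3 - 1*0 = 3 + 0 = 3)
s = 2*I*sqrt(2) (s = sqrt(-8) = 2*I*sqrt(2) ≈ 2.8284*I)
p = 18*I*sqrt(2) (p = (2*I*sqrt(2))*(3 + 6) = (2*I*sqrt(2))*9 = 18*I*sqrt(2) ≈ 25.456*I)
f(x, Q) = -4 + Q + x (f(x, Q) = -4 + (x + Q) = -4 + (Q + x) = -4 + Q + x)
1492 - f(0, p) = 1492 - (-4 + 18*I*sqrt(2) + 0) = 1492 - (-4 + 18*I*sqrt(2)) = 1492 + (4 - 18*I*sqrt(2)) = 1496 - 18*I*sqrt(2)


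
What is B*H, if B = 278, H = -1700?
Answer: -472600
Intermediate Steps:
B*H = 278*(-1700) = -472600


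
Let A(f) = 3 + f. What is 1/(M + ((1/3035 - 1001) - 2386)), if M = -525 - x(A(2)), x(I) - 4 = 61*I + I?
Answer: -3035/12825909 ≈ -0.00023663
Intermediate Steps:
x(I) = 4 + 62*I (x(I) = 4 + (61*I + I) = 4 + 62*I)
M = -839 (M = -525 - (4 + 62*(3 + 2)) = -525 - (4 + 62*5) = -525 - (4 + 310) = -525 - 1*314 = -525 - 314 = -839)
1/(M + ((1/3035 - 1001) - 2386)) = 1/(-839 + ((1/3035 - 1001) - 2386)) = 1/(-839 + (-3038034/3035 - 2386)) = 1/(-839 - 10279544/3035) = 1/(-12825909/3035) = -3035/12825909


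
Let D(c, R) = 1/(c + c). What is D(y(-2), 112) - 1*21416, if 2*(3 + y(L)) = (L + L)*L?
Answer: -42831/2 ≈ -21416.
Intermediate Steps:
y(L) = -3 + L² (y(L) = -3 + ((L + L)*L)/2 = -3 + ((2*L)*L)/2 = -3 + (2*L²)/2 = -3 + L²)
D(c, R) = 1/(2*c)
D(y(-2), 112) - 1*21416 = 1/(2*(-3 + (-2)²)) - 1*21416 = 1/(2*(-3 + 4)) - 21416 = (½)/1 - 21416 = (½)*1 - 21416 = ½ - 21416 = -42831/2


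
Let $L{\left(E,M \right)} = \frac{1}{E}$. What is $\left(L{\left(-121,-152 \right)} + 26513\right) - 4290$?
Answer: $\frac{2688982}{121} \approx 22223.0$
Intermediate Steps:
$\left(L{\left(-121,-152 \right)} + 26513\right) - 4290 = \left(\frac{1}{-121} + 26513\right) - 4290 = \left(- \frac{1}{121} + 26513\right) - 4290 = \frac{3208072}{121} - 4290 = \frac{2688982}{121}$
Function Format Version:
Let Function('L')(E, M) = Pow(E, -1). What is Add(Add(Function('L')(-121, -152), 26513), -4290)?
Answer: Rational(2688982, 121) ≈ 22223.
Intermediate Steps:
Add(Add(Function('L')(-121, -152), 26513), -4290) = Add(Add(Pow(-121, -1), 26513), -4290) = Add(Add(Rational(-1, 121), 26513), -4290) = Add(Rational(3208072, 121), -4290) = Rational(2688982, 121)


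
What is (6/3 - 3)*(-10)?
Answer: 10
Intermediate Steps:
(6/3 - 3)*(-10) = (6*(⅓) - 3)*(-10) = (2 - 3)*(-10) = -1*(-10) = 10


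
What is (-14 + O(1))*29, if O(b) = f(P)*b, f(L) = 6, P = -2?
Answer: -232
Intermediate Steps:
O(b) = 6*b
(-14 + O(1))*29 = (-14 + 6*1)*29 = (-14 + 6)*29 = -8*29 = -232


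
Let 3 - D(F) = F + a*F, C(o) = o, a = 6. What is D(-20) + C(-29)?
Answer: 114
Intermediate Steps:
D(F) = 3 - 7*F (D(F) = 3 - (F + 6*F) = 3 - 7*F)
D(-20) + C(-29) = (3 - 7*(-20)) - 29 = (3 + 140) - 29 = 143 - 29 = 114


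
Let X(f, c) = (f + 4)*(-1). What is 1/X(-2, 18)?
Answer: -1/2 ≈ -0.50000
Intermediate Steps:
X(f, c) = -4 - f (X(f, c) = (4 + f)*(-1) = -4 - f)
1/X(-2, 18) = 1/(-4 - 1*(-2)) = 1/(-4 + 2) = 1/(-2) = -1/2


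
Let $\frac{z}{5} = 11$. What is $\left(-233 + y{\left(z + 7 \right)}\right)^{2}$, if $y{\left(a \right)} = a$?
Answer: $29241$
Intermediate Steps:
$z = 55$ ($z = 5 \cdot 11 = 55$)
$\left(-233 + y{\left(z + 7 \right)}\right)^{2} = \left(-233 + \left(55 + 7\right)\right)^{2} = \left(-233 + 62\right)^{2} = \left(-171\right)^{2} = 29241$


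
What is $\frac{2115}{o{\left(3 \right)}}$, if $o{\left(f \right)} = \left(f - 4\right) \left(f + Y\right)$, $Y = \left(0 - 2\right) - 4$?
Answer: $705$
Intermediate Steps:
$Y = -6$ ($Y = -2 - 4 = -6$)
$o{\left(f \right)} = \left(-6 + f\right) \left(-4 + f\right)$ ($o{\left(f \right)} = \left(f - 4\right) \left(f - 6\right) = \left(-4 + f\right) \left(-6 + f\right) = \left(-6 + f\right) \left(-4 + f\right)$)
$\frac{2115}{o{\left(3 \right)}} = \frac{2115}{24 + 3^{2} - 30} = \frac{2115}{24 + 9 - 30} = \frac{2115}{3} = 2115 \cdot \frac{1}{3} = 705$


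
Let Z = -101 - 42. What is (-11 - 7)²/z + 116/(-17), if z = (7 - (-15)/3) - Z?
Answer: -12472/2635 ≈ -4.7332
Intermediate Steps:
Z = -143
z = 155 (z = (7 - (-15)/3) - 1*(-143) = (7 - (-15)/3) + 143 = (7 - 3*(-5/3)) + 143 = (7 + 5) + 143 = 12 + 143 = 155)
(-11 - 7)²/z + 116/(-17) = (-11 - 7)²/155 + 116/(-17) = (-18)²*(1/155) + 116*(-1/17) = 324*(1/155) - 116/17 = 324/155 - 116/17 = -12472/2635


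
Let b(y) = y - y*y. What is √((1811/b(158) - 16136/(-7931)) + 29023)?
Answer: 23*√2123661820996302202/196736386 ≈ 170.37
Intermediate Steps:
b(y) = y - y²
√((1811/b(158) - 16136/(-7931)) + 29023) = √((1811/((158*(1 - 1*158))) - 16136/(-7931)) + 29023) = √((1811/((158*(1 - 158))) - 16136*(-1/7931)) + 29023) = √((1811/((158*(-157))) + 16136/7931) + 29023) = √((1811/(-24806) + 16136/7931) + 29023) = √((1811*(-1/24806) + 16136/7931) + 29023) = √((-1811/24806 + 16136/7931) + 29023) = √(385906575/196736386 + 29023) = √(5710266037453/196736386) = 23*√2123661820996302202/196736386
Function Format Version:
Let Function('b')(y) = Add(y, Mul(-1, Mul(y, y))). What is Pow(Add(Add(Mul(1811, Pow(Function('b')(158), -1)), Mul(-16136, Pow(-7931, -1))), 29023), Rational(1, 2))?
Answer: Mul(Rational(23, 196736386), Pow(2123661820996302202, Rational(1, 2))) ≈ 170.37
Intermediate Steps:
Function('b')(y) = Add(y, Mul(-1, Pow(y, 2)))
Pow(Add(Add(Mul(1811, Pow(Function('b')(158), -1)), Mul(-16136, Pow(-7931, -1))), 29023), Rational(1, 2)) = Pow(Add(Add(Mul(1811, Pow(Mul(158, Add(1, Mul(-1, 158))), -1)), Mul(-16136, Pow(-7931, -1))), 29023), Rational(1, 2)) = Pow(Add(Add(Mul(1811, Pow(Mul(158, Add(1, -158)), -1)), Mul(-16136, Rational(-1, 7931))), 29023), Rational(1, 2)) = Pow(Add(Add(Mul(1811, Pow(Mul(158, -157), -1)), Rational(16136, 7931)), 29023), Rational(1, 2)) = Pow(Add(Add(Mul(1811, Pow(-24806, -1)), Rational(16136, 7931)), 29023), Rational(1, 2)) = Pow(Add(Add(Mul(1811, Rational(-1, 24806)), Rational(16136, 7931)), 29023), Rational(1, 2)) = Pow(Add(Add(Rational(-1811, 24806), Rational(16136, 7931)), 29023), Rational(1, 2)) = Pow(Add(Rational(385906575, 196736386), 29023), Rational(1, 2)) = Pow(Rational(5710266037453, 196736386), Rational(1, 2)) = Mul(Rational(23, 196736386), Pow(2123661820996302202, Rational(1, 2)))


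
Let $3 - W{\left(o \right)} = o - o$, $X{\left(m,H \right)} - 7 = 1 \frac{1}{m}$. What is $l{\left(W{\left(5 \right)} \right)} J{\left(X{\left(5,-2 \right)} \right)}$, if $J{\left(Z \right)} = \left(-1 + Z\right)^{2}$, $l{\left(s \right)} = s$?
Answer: $\frac{2883}{25} \approx 115.32$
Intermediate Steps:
$X{\left(m,H \right)} = 7 + \frac{1}{m}$ ($X{\left(m,H \right)} = 7 + 1 \frac{1}{m} = 7 + \frac{1}{m}$)
$W{\left(o \right)} = 3$ ($W{\left(o \right)} = 3 - \left(o - o\right) = 3 - 0 = 3 + 0 = 3$)
$l{\left(W{\left(5 \right)} \right)} J{\left(X{\left(5,-2 \right)} \right)} = 3 \left(-1 + \left(7 + \frac{1}{5}\right)\right)^{2} = 3 \left(-1 + \frac{36}{5}\right)^{2} = 3 \left(\frac{31}{5}\right)^{2} = 3 \cdot \frac{961}{25} = \frac{2883}{25}$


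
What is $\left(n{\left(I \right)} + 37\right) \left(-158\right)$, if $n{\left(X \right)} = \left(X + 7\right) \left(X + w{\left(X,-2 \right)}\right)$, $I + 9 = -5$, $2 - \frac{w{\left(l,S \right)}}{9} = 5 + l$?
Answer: $88164$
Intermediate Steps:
$w{\left(l,S \right)} = -27 - 9 l$ ($w{\left(l,S \right)} = 18 - 9 \left(5 + l\right) = 18 - \left(45 + 9 l\right) = -27 - 9 l$)
$I = -14$ ($I = -9 - 5 = -14$)
$n{\left(X \right)} = \left(-27 - 8 X\right) \left(7 + X\right)$ ($n{\left(X \right)} = \left(X + 7\right) \left(X - \left(27 + 9 X\right)\right) = \left(7 + X\right) \left(-27 - 8 X\right) = \left(-27 - 8 X\right) \left(7 + X\right)$)
$\left(n{\left(I \right)} + 37\right) \left(-158\right) = \left(\left(-189 - -1162 - 8 \left(-14\right)^{2}\right) + 37\right) \left(-158\right) = \left(\left(-189 + 1162 - 1568\right) + 37\right) \left(-158\right) = \left(-595 + 37\right) \left(-158\right) = \left(-558\right) \left(-158\right) = 88164$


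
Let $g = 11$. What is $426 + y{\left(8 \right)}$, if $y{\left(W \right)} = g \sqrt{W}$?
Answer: $426 + 22 \sqrt{2} \approx 457.11$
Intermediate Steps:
$y{\left(W \right)} = 11 \sqrt{W}$
$426 + y{\left(8 \right)} = 426 + 11 \sqrt{8} = 426 + 11 \cdot 2 \sqrt{2} = 426 + 22 \sqrt{2}$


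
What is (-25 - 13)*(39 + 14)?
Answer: -2014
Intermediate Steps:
(-25 - 13)*(39 + 14) = -38*53 = -2014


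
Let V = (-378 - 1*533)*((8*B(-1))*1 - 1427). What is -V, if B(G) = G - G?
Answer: -1299997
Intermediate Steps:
B(G) = 0
V = 1299997 (V = (-378 - 1*533)*((8*0)*1 - 1427) = (-378 - 533)*(0*1 - 1427) = -911*(0 - 1427) = -911*(-1427) = 1299997)
-V = -1*1299997 = -1299997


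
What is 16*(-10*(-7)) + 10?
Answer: 1130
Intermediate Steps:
16*(-10*(-7)) + 10 = 16*70 + 10 = 1120 + 10 = 1130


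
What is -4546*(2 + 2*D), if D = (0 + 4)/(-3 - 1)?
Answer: 0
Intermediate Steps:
D = -1 (D = 4/(-4) = 4*(-¼) = -1)
-4546*(2 + 2*D) = -4546*(2 + 2*(-1)) = -4546*(2 - 2) = -4546*0 = 0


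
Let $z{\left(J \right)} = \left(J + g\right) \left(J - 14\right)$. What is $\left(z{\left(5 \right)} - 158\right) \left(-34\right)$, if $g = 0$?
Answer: $6902$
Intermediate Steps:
$z{\left(J \right)} = J \left(-14 + J\right)$ ($z{\left(J \right)} = \left(J + 0\right) \left(J - 14\right) = J \left(-14 + J\right)$)
$\left(z{\left(5 \right)} - 158\right) \left(-34\right) = \left(5 \left(-14 + 5\right) - 158\right) \left(-34\right) = \left(5 \left(-9\right) - 158\right) \left(-34\right) = \left(-45 - 158\right) \left(-34\right) = \left(-203\right) \left(-34\right) = 6902$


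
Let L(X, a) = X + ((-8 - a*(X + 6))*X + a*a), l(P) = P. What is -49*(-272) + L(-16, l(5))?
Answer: 12665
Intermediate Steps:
L(X, a) = X + a² + X*(-8 - a*(6 + X)) (L(X, a) = X + ((-8 - a*(6 + X))*X + a²) = X + (X*(-8 - a*(6 + X)) + a²) = X + (a² + X*(-8 - a*(6 + X))) = X + a² + X*(-8 - a*(6 + X)))
-49*(-272) + L(-16, l(5)) = -49*(-272) + (5² - 7*(-16) - 1*5*(-16)² - 6*(-16)*5) = 13328 + (25 + 112 - 1*5*256 + 480) = 13328 + (25 + 112 - 1280 + 480) = 13328 - 663 = 12665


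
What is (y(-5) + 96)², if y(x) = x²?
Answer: 14641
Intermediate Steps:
(y(-5) + 96)² = ((-5)² + 96)² = (25 + 96)² = 121² = 14641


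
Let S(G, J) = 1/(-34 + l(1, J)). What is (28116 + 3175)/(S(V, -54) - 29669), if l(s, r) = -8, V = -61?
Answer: -1314222/1246099 ≈ -1.0547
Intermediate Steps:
S(G, J) = -1/42 (S(G, J) = 1/(-34 - 8) = 1/(-42) = -1/42)
(28116 + 3175)/(S(V, -54) - 29669) = (28116 + 3175)/(-1/42 - 29669) = 31291/(-1246099/42) = 31291*(-42/1246099) = -1314222/1246099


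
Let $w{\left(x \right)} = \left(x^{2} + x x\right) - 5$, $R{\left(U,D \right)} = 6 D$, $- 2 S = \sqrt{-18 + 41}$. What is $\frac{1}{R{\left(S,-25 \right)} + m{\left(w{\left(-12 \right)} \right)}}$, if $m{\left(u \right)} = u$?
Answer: $\frac{1}{133} \approx 0.0075188$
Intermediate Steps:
$S = - \frac{\sqrt{23}}{2}$ ($S = - \frac{\sqrt{-18 + 41}}{2} = - \frac{\sqrt{23}}{2} \approx -2.3979$)
$w{\left(x \right)} = -5 + 2 x^{2}$ ($w{\left(x \right)} = \left(x^{2} + x^{2}\right) - 5 = 2 x^{2} - 5 = -5 + 2 x^{2}$)
$\frac{1}{R{\left(S,-25 \right)} + m{\left(w{\left(-12 \right)} \right)}} = \frac{1}{6 \left(-25\right) - \left(5 - 2 \left(-12\right)^{2}\right)} = \frac{1}{-150 + \left(-5 + 2 \cdot 144\right)} = \frac{1}{-150 + \left(-5 + 288\right)} = \frac{1}{-150 + 283} = \frac{1}{133}$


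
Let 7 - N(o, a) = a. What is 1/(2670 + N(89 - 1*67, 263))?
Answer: 1/2414 ≈ 0.00041425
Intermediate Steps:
N(o, a) = 7 - a
1/(2670 + N(89 - 1*67, 263)) = 1/(2670 + (7 - 1*263)) = 1/(2670 + (7 - 263)) = 1/(2670 - 256) = 1/2414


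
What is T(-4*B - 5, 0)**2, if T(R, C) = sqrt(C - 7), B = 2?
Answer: -7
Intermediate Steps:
T(R, C) = sqrt(-7 + C)
T(-4*B - 5, 0)**2 = (sqrt(-7 + 0))**2 = (sqrt(-7))**2 = (I*sqrt(7))**2 = -7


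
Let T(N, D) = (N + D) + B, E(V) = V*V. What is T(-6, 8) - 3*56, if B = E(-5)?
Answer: -141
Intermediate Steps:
E(V) = V**2
B = 25 (B = (-5)**2 = 25)
T(N, D) = 25 + D + N (T(N, D) = (N + D) + 25 = (D + N) + 25 = 25 + D + N)
T(-6, 8) - 3*56 = (25 + 8 - 6) - 3*56 = 27 - 168 = -141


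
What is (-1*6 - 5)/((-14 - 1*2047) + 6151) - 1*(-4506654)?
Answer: 18432214849/4090 ≈ 4.5067e+6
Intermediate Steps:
(-1*6 - 5)/((-14 - 1*2047) + 6151) - 1*(-4506654) = (-6 - 5)/((-14 - 2047) + 6151) + 4506654 = -11/(-2061 + 6151) + 4506654 = -11/4090 + 4506654 = 18432214849/4090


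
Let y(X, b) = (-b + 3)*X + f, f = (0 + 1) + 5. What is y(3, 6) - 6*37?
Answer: -225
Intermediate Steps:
f = 6 (f = 1 + 5 = 6)
y(X, b) = 6 + X*(3 - b) (y(X, b) = (-b + 3)*X + 6 = (3 - b)*X + 6 = X*(3 - b) + 6 = 6 + X*(3 - b))
y(3, 6) - 6*37 = (6 + 3*3 - 1*3*6) - 6*37 = (6 + 9 - 18) - 222 = -3 - 222 = -225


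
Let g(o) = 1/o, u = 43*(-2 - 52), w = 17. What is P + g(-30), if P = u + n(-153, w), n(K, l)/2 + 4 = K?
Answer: -79081/30 ≈ -2636.0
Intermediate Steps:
n(K, l) = -8 + 2*K
u = -2322 (u = 43*(-54) = -2322)
P = -2636 (P = -2322 + (-8 + 2*(-153)) = -2322 + (-8 - 306) = -2322 - 314 = -2636)
P + g(-30) = -2636 + 1/(-30) = -2636 - 1/30 = -79081/30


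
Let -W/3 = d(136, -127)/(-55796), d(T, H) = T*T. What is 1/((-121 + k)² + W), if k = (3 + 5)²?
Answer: 13949/45334173 ≈ 0.00030769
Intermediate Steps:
k = 64 (k = 8² = 64)
d(T, H) = T²
W = 13872/13949 (W = -3*136²/(-55796) = -55488*(-1)/55796 = -3*(-4624/13949) = 13872/13949 ≈ 0.99448)
1/((-121 + k)² + W) = 1/((-121 + 64)² + 13872/13949) = 1/((-57)² + 13872/13949) = 1/(3249 + 13872/13949) = 1/(45334173/13949) = 13949/45334173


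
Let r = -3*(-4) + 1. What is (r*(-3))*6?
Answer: -234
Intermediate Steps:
r = 13 (r = 12 + 1 = 13)
(r*(-3))*6 = (13*(-3))*6 = -39*6 = -234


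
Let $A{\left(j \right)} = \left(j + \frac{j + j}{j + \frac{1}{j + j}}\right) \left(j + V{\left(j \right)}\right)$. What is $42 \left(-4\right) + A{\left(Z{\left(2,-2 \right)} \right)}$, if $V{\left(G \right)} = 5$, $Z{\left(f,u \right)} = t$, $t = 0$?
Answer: $-168$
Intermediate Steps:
$Z{\left(f,u \right)} = 0$
$A{\left(j \right)} = \left(5 + j\right) \left(j + \frac{2 j}{j + \frac{1}{2 j}}\right)$ ($A{\left(j \right)} = \left(j + \frac{j + j}{j + \frac{1}{j + j}}\right) \left(j + 5\right) = \left(j + \frac{2 j}{j + \frac{1}{2 j}}\right) \left(5 + j\right) = \left(5 + j\right) \left(j + \frac{2 j}{j + \frac{1}{2 j}}\right)$)
$42 \left(-4\right) + A{\left(Z{\left(2,-2 \right)} \right)} = 42 \left(-4\right) + \frac{0 \left(5 + 2 \cdot 0^{3} + 14 \cdot 0^{2} + 21 \cdot 0\right)}{1 + 2 \cdot 0^{2}} = -168 + \frac{0 \left(5 + 2 \cdot 0 + 14 \cdot 0 + 0\right)}{1 + 2 \cdot 0} = -168 + \frac{0 \left(5 + 0 + 0 + 0\right)}{1 + 0} = -168 + 0 \cdot 1^{-1} \cdot 5 = -168 + 0 \cdot 1 \cdot 5 = -168 + 0 = -168$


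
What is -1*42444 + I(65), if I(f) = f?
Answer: -42379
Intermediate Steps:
-1*42444 + I(65) = -1*42444 + 65 = -42444 + 65 = -42379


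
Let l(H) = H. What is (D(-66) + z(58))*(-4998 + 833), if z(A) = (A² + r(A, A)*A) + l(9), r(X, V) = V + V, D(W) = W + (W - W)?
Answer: -41795775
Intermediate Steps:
D(W) = W (D(W) = W + 0 = W)
r(X, V) = 2*V
z(A) = 9 + 3*A² (z(A) = (A² + (2*A)*A) + 9 = (A² + 2*A²) + 9 = 3*A² + 9 = 9 + 3*A²)
(D(-66) + z(58))*(-4998 + 833) = (-66 + (9 + 3*58²))*(-4998 + 833) = (-66 + (9 + 3*3364))*(-4165) = (-66 + (9 + 10092))*(-4165) = (-66 + 10101)*(-4165) = 10035*(-4165) = -41795775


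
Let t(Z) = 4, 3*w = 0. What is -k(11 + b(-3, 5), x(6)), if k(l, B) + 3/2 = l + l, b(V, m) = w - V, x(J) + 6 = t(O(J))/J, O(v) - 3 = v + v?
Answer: -53/2 ≈ -26.500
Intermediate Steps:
w = 0 (w = (⅓)*0 = 0)
O(v) = 3 + 2*v (O(v) = 3 + (v + v) = 3 + 2*v)
x(J) = -6 + 4/J
b(V, m) = -V (b(V, m) = 0 - V = -V)
k(l, B) = -3/2 + 2*l (k(l, B) = -3/2 + (l + l) = -3/2 + 2*l)
-k(11 + b(-3, 5), x(6)) = -(-3/2 + 2*(11 - 1*(-3))) = -(-3/2 + 2*(11 + 3)) = -(-3/2 + 2*14) = -(-3/2 + 28) = -1*53/2 = -53/2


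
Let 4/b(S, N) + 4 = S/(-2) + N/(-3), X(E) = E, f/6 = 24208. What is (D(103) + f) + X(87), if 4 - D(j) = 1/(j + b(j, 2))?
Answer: 5041373556/34687 ≈ 1.4534e+5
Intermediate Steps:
f = 145248 (f = 6*24208 = 145248)
b(S, N) = 4/(-4 - S/2 - N/3) (b(S, N) = 4/(-4 + (S/(-2) + N/(-3))) = 4/(-4 + (S*(-1/2) + N*(-1/3))) = 4/(-4 + (-S/2 - N/3)) = 4/(-4 - S/2 - N/3))
D(j) = 4 - 1/(j - 24/(28 + 3*j)) (D(j) = 4 - 1/(j - 24/(24 + 2*2 + 3*j)) = 4 - 1/(j - 24/(24 + 4 + 3*j)) = 4 - 1/(j - 24/(28 + 3*j)))
(D(103) + f) + X(87) = ((-124 + 12*103**2 + 109*103)/(-24 + 3*103**2 + 28*103) + 145248) + 87 = ((-124 + 12*10609 + 11227)/(-24 + 3*10609 + 2884) + 145248) + 87 = ((-124 + 127308 + 11227)/(-24 + 31827 + 2884) + 145248) + 87 = (138411/34687 + 145248) + 87 = 5038355787/34687 + 87 = 5041373556/34687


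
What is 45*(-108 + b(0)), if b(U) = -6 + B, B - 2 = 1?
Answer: -4995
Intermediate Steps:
B = 3 (B = 2 + 1 = 3)
b(U) = -3 (b(U) = -6 + 3 = -3)
45*(-108 + b(0)) = 45*(-108 - 3) = 45*(-111) = -4995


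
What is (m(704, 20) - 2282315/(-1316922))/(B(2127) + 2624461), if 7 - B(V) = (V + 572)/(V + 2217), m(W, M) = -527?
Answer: -500816559196/2502302432391691 ≈ -0.00020014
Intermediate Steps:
B(V) = 7 - (572 + V)/(2217 + V) (B(V) = 7 - (V + 572)/(V + 2217) = 7 - (572 + V)/(2217 + V))
(m(704, 20) - 2282315/(-1316922))/(B(2127) + 2624461) = (-527 - 2282315/(-1316922))/((14947 + 6*2127)/(2217 + 2127) + 2624461) = (-527 - 2282315*(-1/1316922))/((14947 + 12762)/4344 + 2624461) = (-527 + 2282315/1316922)/((1/4344)*27709 + 2624461) = -691735579/(1316922*(27709/4344 + 2624461)) = -691735579/(1316922*11400686293/4344) = -691735579/1316922*4344/11400686293 = -500816559196/2502302432391691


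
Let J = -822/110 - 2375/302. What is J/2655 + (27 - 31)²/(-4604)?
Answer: -469611997/50758582050 ≈ -0.0092519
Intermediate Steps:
J = -254747/16610 (J = -822*1/110 - 2375*1/302 = -411/55 - 2375/302 = -254747/16610 ≈ -15.337)
J/2655 + (27 - 31)²/(-4604) = -254747/16610/2655 + (27 - 31)²/(-4604) = -254747/16610*1/2655 + (-4)²*(-1/4604) = -254747/44099550 + 16*(-1/4604) = -254747/44099550 - 4/1151 = -469611997/50758582050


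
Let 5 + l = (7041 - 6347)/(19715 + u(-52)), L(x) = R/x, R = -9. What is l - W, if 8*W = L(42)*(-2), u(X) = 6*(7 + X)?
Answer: -5464071/1088920 ≈ -5.0179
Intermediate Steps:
u(X) = 42 + 6*X
L(x) = -9/x
l = -96531/19445 (l = -5 + (7041 - 6347)/(19715 + (42 + 6*(-52))) = -5 + 694/(19715 + (42 - 312)) = -5 + 694/(19715 - 270) = -5 + 694/19445 = -96531/19445 ≈ -4.9643)
W = 3/56 (W = (-9/42*(-2))/8 = (-9*1/42*(-2))/8 = (-3/14*(-2))/8 = (⅛)*(3/7) = 3/56 ≈ 0.053571)
l - W = -96531/19445 - 1*3/56 = -96531/19445 - 3/56 = -5464071/1088920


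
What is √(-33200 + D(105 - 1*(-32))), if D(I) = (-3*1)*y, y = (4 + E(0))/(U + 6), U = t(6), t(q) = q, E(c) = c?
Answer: 3*I*√3689 ≈ 182.21*I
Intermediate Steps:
U = 6
y = ⅓ (y = (4 + 0)/(6 + 6) = 4/12 = 4*(1/12) = ⅓ ≈ 0.33333)
D(I) = -1 (D(I) = -3*1*(⅓) = -3*⅓ = -1)
√(-33200 + D(105 - 1*(-32))) = √(-33200 - 1) = √(-33201) = 3*I*√3689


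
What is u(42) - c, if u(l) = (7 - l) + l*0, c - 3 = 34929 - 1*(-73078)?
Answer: -108045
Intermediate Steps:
c = 108010 (c = 3 + (34929 - 1*(-73078)) = 3 + (34929 + 73078) = 3 + 108007 = 108010)
u(l) = 7 - l (u(l) = (7 - l) + 0 = 7 - l)
u(42) - c = (7 - 1*42) - 1*108010 = (7 - 42) - 108010 = -35 - 108010 = -108045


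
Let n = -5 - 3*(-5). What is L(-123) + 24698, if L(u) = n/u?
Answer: 3037844/123 ≈ 24698.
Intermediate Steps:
n = 10 (n = -5 + 15 = 10)
L(u) = 10/u
L(-123) + 24698 = 10/(-123) + 24698 = 10*(-1/123) + 24698 = -10/123 + 24698 = 3037844/123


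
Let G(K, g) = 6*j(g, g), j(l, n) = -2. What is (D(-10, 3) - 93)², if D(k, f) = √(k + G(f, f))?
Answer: (93 - I*√22)² ≈ 8627.0 - 872.42*I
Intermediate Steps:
G(K, g) = -12 (G(K, g) = 6*(-2) = -12)
D(k, f) = √(-12 + k) (D(k, f) = √(k - 12) = √(-12 + k))
(D(-10, 3) - 93)² = (√(-12 - 10) - 93)² = (√(-22) - 93)² = (I*√22 - 93)² = (-93 + I*√22)²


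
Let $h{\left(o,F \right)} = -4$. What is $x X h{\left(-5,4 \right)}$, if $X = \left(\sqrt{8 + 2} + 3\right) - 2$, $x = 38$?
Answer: $-152 - 152 \sqrt{10} \approx -632.67$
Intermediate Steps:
$X = 1 + \sqrt{10}$ ($X = \left(\sqrt{10} + 3\right) - 2 = \left(3 + \sqrt{10}\right) - 2 = 1 + \sqrt{10} \approx 4.1623$)
$x X h{\left(-5,4 \right)} = 38 \left(1 + \sqrt{10}\right) \left(-4\right) = \left(38 + 38 \sqrt{10}\right) \left(-4\right) = -152 - 152 \sqrt{10}$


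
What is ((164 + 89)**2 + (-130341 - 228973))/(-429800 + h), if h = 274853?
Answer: 98435/51649 ≈ 1.9058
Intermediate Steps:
((164 + 89)**2 + (-130341 - 228973))/(-429800 + h) = ((164 + 89)**2 + (-130341 - 228973))/(-429800 + 274853) = (253**2 - 359314)/(-154947) = (64009 - 359314)*(-1/154947) = -295305*(-1/154947) = 98435/51649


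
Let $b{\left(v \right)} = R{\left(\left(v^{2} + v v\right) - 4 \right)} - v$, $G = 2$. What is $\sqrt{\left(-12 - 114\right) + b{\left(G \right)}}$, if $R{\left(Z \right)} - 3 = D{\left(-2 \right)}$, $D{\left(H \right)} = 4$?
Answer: $11 i \approx 11.0 i$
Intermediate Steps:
$R{\left(Z \right)} = 7$ ($R{\left(Z \right)} = 3 + 4 = 7$)
$b{\left(v \right)} = 7 - v$
$\sqrt{\left(-12 - 114\right) + b{\left(G \right)}} = \sqrt{\left(-12 - 114\right) + \left(7 - 2\right)} = \sqrt{-126 + 5} = \sqrt{-121} = 11 i$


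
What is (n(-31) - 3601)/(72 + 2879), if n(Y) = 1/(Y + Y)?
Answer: -223263/182962 ≈ -1.2203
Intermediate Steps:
n(Y) = 1/(2*Y)
(n(-31) - 3601)/(72 + 2879) = ((½)/(-31) - 3601)/(72 + 2879) = ((½)*(-1/31) - 3601)/2951 = (-1/62 - 3601)*(1/2951) = -223263/62*1/2951 = -223263/182962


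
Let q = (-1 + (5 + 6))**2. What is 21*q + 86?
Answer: 2186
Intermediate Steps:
q = 100 (q = (-1 + 11)**2 = 10**2 = 100)
21*q + 86 = 21*100 + 86 = 2100 + 86 = 2186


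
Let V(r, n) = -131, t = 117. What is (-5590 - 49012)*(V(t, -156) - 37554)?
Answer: 2057676370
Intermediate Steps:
(-5590 - 49012)*(V(t, -156) - 37554) = (-5590 - 49012)*(-131 - 37554) = -54602*(-37685) = 2057676370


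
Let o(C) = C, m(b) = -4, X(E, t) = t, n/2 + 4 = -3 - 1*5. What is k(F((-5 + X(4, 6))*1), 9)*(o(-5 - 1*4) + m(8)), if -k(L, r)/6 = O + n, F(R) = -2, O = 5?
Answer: -1482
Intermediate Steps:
n = -24 (n = -8 + 2*(-3 - 1*5) = -8 + 2*(-3 - 5) = -8 + 2*(-8) = -8 - 16 = -24)
k(L, r) = 114 (k(L, r) = -6*(5 - 24) = -6*(-19) = 114)
k(F((-5 + X(4, 6))*1), 9)*(o(-5 - 1*4) + m(8)) = 114*((-5 - 1*4) - 4) = 114*((-5 - 4) - 4) = 114*(-9 - 4) = 114*(-13) = -1482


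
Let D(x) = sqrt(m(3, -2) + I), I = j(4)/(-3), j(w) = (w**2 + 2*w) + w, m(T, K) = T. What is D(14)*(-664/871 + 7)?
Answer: 1811*I*sqrt(57)/871 ≈ 15.698*I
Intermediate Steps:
j(w) = w**2 + 3*w
I = -28/3 (I = (4*(3 + 4))/(-3) = (4*7)*(-1/3) = 28*(-1/3) = -28/3 ≈ -9.3333)
D(x) = I*sqrt(57)/3 (D(x) = sqrt(3 - 28/3) = sqrt(-19/3) = I*sqrt(57)/3)
D(14)*(-664/871 + 7) = (I*sqrt(57)/3)*(-664/871 + 7) = (I*sqrt(57)/3)*(5433/871) = 1811*I*sqrt(57)/871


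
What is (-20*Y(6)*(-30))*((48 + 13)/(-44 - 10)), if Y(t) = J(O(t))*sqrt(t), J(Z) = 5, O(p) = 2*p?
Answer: -30500*sqrt(6)/9 ≈ -8301.0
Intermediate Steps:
Y(t) = 5*sqrt(t)
(-20*Y(6)*(-30))*((48 + 13)/(-44 - 10)) = (-100*sqrt(6)*(-30))*((48 + 13)/(-44 - 10)) = (-100*sqrt(6)*(-30))*(61/(-54)) = (3000*sqrt(6))*(61*(-1/54)) = (3000*sqrt(6))*(-61/54) = -30500*sqrt(6)/9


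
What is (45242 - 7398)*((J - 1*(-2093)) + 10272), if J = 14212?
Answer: 1005779988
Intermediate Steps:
(45242 - 7398)*((J - 1*(-2093)) + 10272) = (45242 - 7398)*((14212 - 1*(-2093)) + 10272) = 37844*((14212 + 2093) + 10272) = 37844*(16305 + 10272) = 37844*26577 = 1005779988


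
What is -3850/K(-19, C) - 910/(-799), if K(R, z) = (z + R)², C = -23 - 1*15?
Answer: -119560/2595951 ≈ -0.046056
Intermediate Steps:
C = -38 (C = -23 - 15 = -38)
K(R, z) = (R + z)²
-3850/K(-19, C) - 910/(-799) = -3850/(-19 - 38)² - 910/(-799) = -3850/((-57)²) - 910*(-1/799) = -3850/3249 + 910/799 = -119560/2595951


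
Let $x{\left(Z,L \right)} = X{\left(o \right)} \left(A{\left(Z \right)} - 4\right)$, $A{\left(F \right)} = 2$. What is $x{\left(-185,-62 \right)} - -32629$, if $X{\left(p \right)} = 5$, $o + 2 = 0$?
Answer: $32619$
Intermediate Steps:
$o = -2$ ($o = -2 + 0 = -2$)
$x{\left(Z,L \right)} = -10$ ($x{\left(Z,L \right)} = 5 \left(2 - 4\right) = 5 \left(-2\right) = -10$)
$x{\left(-185,-62 \right)} - -32629 = -10 - -32629 = -10 + 32629 = 32619$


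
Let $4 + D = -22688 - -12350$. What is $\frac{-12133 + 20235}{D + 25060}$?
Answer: $\frac{4051}{7359} \approx 0.55048$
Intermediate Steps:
$D = -10342$ ($D = -4 - 10338 = -10342$)
$\frac{-12133 + 20235}{D + 25060} = \frac{-12133 + 20235}{-10342 + 25060} = \frac{8102}{14718} = 8102 \cdot \frac{1}{14718} = \frac{4051}{7359}$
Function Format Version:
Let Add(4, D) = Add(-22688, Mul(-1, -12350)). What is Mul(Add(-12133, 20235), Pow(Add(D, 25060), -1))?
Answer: Rational(4051, 7359) ≈ 0.55048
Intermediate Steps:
D = -10342 (D = Add(-4, Add(-22688, Mul(-1, -12350))) = Add(-4, Add(-22688, 12350)) = Add(-4, -10338) = -10342)
Mul(Add(-12133, 20235), Pow(Add(D, 25060), -1)) = Mul(Add(-12133, 20235), Pow(Add(-10342, 25060), -1)) = Mul(8102, Pow(14718, -1)) = Mul(8102, Rational(1, 14718)) = Rational(4051, 7359)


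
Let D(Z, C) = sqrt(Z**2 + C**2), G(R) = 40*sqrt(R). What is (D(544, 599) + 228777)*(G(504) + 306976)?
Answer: 16*(19186 + 15*sqrt(14))*(228777 + sqrt(654737)) ≈ 7.0684e+10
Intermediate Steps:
D(Z, C) = sqrt(C**2 + Z**2)
(D(544, 599) + 228777)*(G(504) + 306976) = (sqrt(599**2 + 544**2) + 228777)*(40*sqrt(504) + 306976) = (sqrt(358801 + 295936) + 228777)*(40*(6*sqrt(14)) + 306976) = (sqrt(654737) + 228777)*(240*sqrt(14) + 306976) = (228777 + sqrt(654737))*(306976 + 240*sqrt(14))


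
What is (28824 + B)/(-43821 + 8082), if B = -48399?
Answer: 2175/3971 ≈ 0.54772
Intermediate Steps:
(28824 + B)/(-43821 + 8082) = (28824 - 48399)/(-43821 + 8082) = -19575/(-35739) = -19575*(-1/35739) = 2175/3971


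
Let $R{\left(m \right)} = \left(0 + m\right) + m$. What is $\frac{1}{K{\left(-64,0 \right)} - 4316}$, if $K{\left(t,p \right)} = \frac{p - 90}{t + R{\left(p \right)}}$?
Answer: $- \frac{32}{138067} \approx -0.00023177$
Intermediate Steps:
$R{\left(m \right)} = 2 m$ ($R{\left(m \right)} = m + m = 2 m$)
$K{\left(t,p \right)} = \frac{-90 + p}{t + 2 p}$ ($K{\left(t,p \right)} = \frac{p - 90}{t + 2 p} = \frac{-90 + p}{t + 2 p}$)
$\frac{1}{K{\left(-64,0 \right)} - 4316} = \frac{1}{\frac{-90 + 0}{-64 + 2 \cdot 0} - 4316} = \frac{1}{\frac{1}{-64 + 0} \left(-90\right) - 4316} = \frac{1}{\frac{1}{-64} \left(-90\right) - 4316} = \frac{1}{\left(- \frac{1}{64}\right) \left(-90\right) - 4316} = \frac{1}{\frac{45}{32} - 4316} = \frac{1}{- \frac{138067}{32}} = - \frac{32}{138067}$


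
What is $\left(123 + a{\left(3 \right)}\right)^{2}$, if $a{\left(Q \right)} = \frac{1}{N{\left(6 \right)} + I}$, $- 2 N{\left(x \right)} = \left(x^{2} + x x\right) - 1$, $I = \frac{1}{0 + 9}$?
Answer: $\frac{6136058889}{405769} \approx 15122.0$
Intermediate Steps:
$I = \frac{1}{9} \approx 0.11111$
$N{\left(x \right)} = \frac{1}{2} - x^{2}$ ($N{\left(x \right)} = - \frac{\left(x^{2} + x x\right) - 1}{2} = - \frac{\left(x^{2} + x^{2}\right) - 1}{2} = - \frac{2 x^{2} - 1}{2} = - \frac{-1 + 2 x^{2}}{2} = \frac{1}{2} - x^{2}$)
$a{\left(Q \right)} = - \frac{18}{637}$ ($a{\left(Q \right)} = \frac{1}{\left(\frac{1}{2} - 6^{2}\right) + \frac{1}{9}} = \frac{1}{\left(\frac{1}{2} - 36\right) + \frac{1}{9}} = \frac{1}{- \frac{71}{2} + \frac{1}{9}} = \frac{1}{- \frac{637}{18}} = - \frac{18}{637}$)
$\left(123 + a{\left(3 \right)}\right)^{2} = \left(123 - \frac{18}{637}\right)^{2} = \left(\frac{78333}{637}\right)^{2} = \frac{6136058889}{405769}$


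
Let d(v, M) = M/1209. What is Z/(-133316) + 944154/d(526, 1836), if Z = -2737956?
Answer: 704550305537/1133186 ≈ 6.2174e+5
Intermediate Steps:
d(v, M) = M/1209 (d(v, M) = M*(1/1209) = M/1209)
Z/(-133316) + 944154/d(526, 1836) = -2737956/(-133316) + 944154/(((1/1209)*1836)) = -2737956*(-1/133316) + 944154/(612/403) = 684489/33329 + 944154*(403/612) = 684489/33329 + 21138559/34 = 704550305537/1133186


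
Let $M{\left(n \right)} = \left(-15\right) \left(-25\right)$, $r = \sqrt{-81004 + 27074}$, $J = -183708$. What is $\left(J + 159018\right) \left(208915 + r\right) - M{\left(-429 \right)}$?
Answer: $-5158111725 - 24690 i \sqrt{53930} \approx -5.1581 \cdot 10^{9} - 5.7337 \cdot 10^{6} i$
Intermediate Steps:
$r = i \sqrt{53930}$ ($r = \sqrt{-53930} = i \sqrt{53930} \approx 232.23 i$)
$M{\left(n \right)} = 375$
$\left(J + 159018\right) \left(208915 + r\right) - M{\left(-429 \right)} = \left(-183708 + 159018\right) \left(208915 + i \sqrt{53930}\right) - 375 = - 24690 \left(208915 + i \sqrt{53930}\right) - 375 = \left(-5158111350 - 24690 i \sqrt{53930}\right) - 375 = -5158111725 - 24690 i \sqrt{53930}$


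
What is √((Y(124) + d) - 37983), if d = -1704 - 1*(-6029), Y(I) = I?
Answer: 27*I*√46 ≈ 183.12*I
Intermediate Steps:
d = 4325 (d = -1704 + 6029 = 4325)
√((Y(124) + d) - 37983) = √((124 + 4325) - 37983) = √(4449 - 37983) = √(-33534) = 27*I*√46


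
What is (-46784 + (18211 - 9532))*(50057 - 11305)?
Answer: -1476644960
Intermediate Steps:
(-46784 + (18211 - 9532))*(50057 - 11305) = (-46784 + 8679)*38752 = -38105*38752 = -1476644960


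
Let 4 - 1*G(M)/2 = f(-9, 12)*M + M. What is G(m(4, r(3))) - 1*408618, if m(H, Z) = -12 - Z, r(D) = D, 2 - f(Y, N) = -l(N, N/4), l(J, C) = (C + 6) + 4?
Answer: -408130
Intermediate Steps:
l(J, C) = 10 + C (l(J, C) = (6 + C) + 4 = 10 + C)
f(Y, N) = 12 + N/4 (f(Y, N) = 2 - (-1)*(10 + N/4) = 2 - (-10 - N/4) = 2 + (10 + N/4) = 12 + N/4)
G(M) = 8 - 32*M (G(M) = 8 - 2*((12 + (1/4)*12)*M + M) = 8 - 2*((12 + 3)*M + M) = 8 - 2*(15*M + M) = 8 - 32*M)
G(m(4, r(3))) - 1*408618 = (8 - 32*(-12 - 1*3)) - 1*408618 = (8 - 32*(-12 - 3)) - 408618 = (8 - 32*(-15)) - 408618 = (8 + 480) - 408618 = 488 - 408618 = -408130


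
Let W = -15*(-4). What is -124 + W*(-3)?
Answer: -304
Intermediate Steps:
W = 60
-124 + W*(-3) = -124 + 60*(-3) = -124 - 180 = -304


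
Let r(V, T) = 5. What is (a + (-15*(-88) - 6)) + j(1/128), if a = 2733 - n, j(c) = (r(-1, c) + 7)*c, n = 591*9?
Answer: -40701/32 ≈ -1271.9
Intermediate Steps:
n = 5319
j(c) = 12*c (j(c) = (5 + 7)*c = 12*c)
a = -2586 (a = 2733 - 1*5319 = 2733 - 5319 = -2586)
(a + (-15*(-88) - 6)) + j(1/128) = (-2586 + (-15*(-88) - 6)) + 12/128 = (-2586 + (1320 - 6)) + 12*(1/128) = (-2586 + 1314) + 3/32 = -1272 + 3/32 = -40701/32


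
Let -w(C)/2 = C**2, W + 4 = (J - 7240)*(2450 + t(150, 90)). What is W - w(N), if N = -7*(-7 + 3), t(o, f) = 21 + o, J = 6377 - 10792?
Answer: -30546191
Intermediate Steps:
J = -4415
W = -30547759 (W = -4 + (-4415 - 7240)*(2450 + (21 + 150)) = -4 - 11655*(2450 + 171) = -4 - 11655*2621 = -4 - 30547755 = -30547759)
N = 28 (N = -7*(-4) = 28)
w(C) = -2*C**2
W - w(N) = -30547759 - (-2)*28**2 = -30547759 - (-2)*784 = -30547759 - 1*(-1568) = -30547759 + 1568 = -30546191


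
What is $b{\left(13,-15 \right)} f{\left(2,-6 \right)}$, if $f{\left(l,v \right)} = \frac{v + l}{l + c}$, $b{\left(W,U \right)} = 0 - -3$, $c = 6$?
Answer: $- \frac{3}{2} \approx -1.5$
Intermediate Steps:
$b{\left(W,U \right)} = 3$ ($b{\left(W,U \right)} = 0 + 3 = 3$)
$f{\left(l,v \right)} = \frac{l + v}{6 + l}$ ($f{\left(l,v \right)} = \frac{v + l}{l + 6} = \frac{l + v}{6 + l}$)
$b{\left(13,-15 \right)} f{\left(2,-6 \right)} = 3 \frac{2 - 6}{6 + 2} = 3 \cdot \frac{1}{8} \left(-4\right) = 3 \left(- \frac{1}{2}\right) = - \frac{3}{2}$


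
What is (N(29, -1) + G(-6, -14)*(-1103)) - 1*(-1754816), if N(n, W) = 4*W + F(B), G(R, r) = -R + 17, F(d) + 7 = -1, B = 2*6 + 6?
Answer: 1729435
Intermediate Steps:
B = 18 (B = 12 + 6 = 18)
F(d) = -8 (F(d) = -7 - 1 = -8)
G(R, r) = 17 - R
N(n, W) = -8 + 4*W (N(n, W) = 4*W - 8 = -8 + 4*W)
(N(29, -1) + G(-6, -14)*(-1103)) - 1*(-1754816) = ((-8 + 4*(-1)) + (17 - 1*(-6))*(-1103)) - 1*(-1754816) = ((-8 - 4) + (17 + 6)*(-1103)) + 1754816 = (-12 + 23*(-1103)) + 1754816 = (-12 - 25369) + 1754816 = -25381 + 1754816 = 1729435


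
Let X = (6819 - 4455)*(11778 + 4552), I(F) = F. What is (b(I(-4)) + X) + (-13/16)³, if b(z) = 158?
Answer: 158123120491/4096 ≈ 3.8604e+7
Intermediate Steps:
X = 38604120 (X = 2364*16330 = 38604120)
(b(I(-4)) + X) + (-13/16)³ = (158 + 38604120) + (-13/16)³ = 38604278 + (-13*1/16)³ = 38604278 + (-13/16)³ = 38604278 - 2197/4096 = 158123120491/4096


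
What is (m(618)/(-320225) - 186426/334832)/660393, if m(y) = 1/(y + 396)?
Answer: -15133510476683/17949924084571338600 ≈ -8.4310e-7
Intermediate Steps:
m(y) = 1/(396 + y)
(m(618)/(-320225) - 186426/334832)/660393 = (1/((396 + 618)*(-320225)) - 186426/334832)/660393 = (-1/320225/1014 - 186426*1/334832)*(1/660393) = ((1/1014)*(-1/320225) - 93213/167416)*(1/660393) = (-1/324708150 - 93213/167416)*(1/660393) = -15133510476683/27180669820200*1/660393 = -15133510476683/17949924084571338600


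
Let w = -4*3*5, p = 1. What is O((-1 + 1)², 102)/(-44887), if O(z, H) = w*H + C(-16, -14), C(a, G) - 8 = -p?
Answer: 6113/44887 ≈ 0.13619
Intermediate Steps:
C(a, G) = 7 (C(a, G) = 8 - 1*1 = 8 - 1 = 7)
w = -60 (w = -12*5 = -60)
O(z, H) = 7 - 60*H (O(z, H) = -60*H + 7 = 7 - 60*H)
O((-1 + 1)², 102)/(-44887) = (7 - 60*102)/(-44887) = (7 - 6120)*(-1/44887) = -6113*(-1/44887) = 6113/44887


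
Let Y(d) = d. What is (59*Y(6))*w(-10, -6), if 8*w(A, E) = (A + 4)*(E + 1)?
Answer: 2655/2 ≈ 1327.5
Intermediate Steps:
w(A, E) = (1 + E)*(4 + A)/8 (w(A, E) = ((A + 4)*(E + 1))/8 = ((4 + A)*(1 + E))/8 = ((1 + E)*(4 + A))/8 = (1 + E)*(4 + A)/8)
(59*Y(6))*w(-10, -6) = (59*6)*(½ + (½)*(-6) + (⅛)*(-10) + (⅛)*(-10)*(-6)) = 354*(½ - 3 - 5/4 + 15/2) = 354*(15/4) = 2655/2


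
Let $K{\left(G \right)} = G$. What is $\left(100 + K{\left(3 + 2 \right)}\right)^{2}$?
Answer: $11025$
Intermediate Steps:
$\left(100 + K{\left(3 + 2 \right)}\right)^{2} = \left(100 + \left(3 + 2\right)\right)^{2} = \left(100 + 5\right)^{2} = 105^{2} = 11025$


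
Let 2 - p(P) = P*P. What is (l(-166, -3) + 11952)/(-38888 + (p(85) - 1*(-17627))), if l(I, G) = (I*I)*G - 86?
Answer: 35401/14242 ≈ 2.4857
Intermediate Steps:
p(P) = 2 - P² (p(P) = 2 - P*P = 2 - P²)
l(I, G) = -86 + G*I² (l(I, G) = I²*G - 86 = G*I² - 86 = -86 + G*I²)
(l(-166, -3) + 11952)/(-38888 + (p(85) - 1*(-17627))) = ((-86 - 3*(-166)²) + 11952)/(-38888 + ((2 - 1*85²) - 1*(-17627))) = ((-86 - 3*27556) + 11952)/(-38888 + ((2 - 1*7225) + 17627)) = ((-86 - 82668) + 11952)/(-38888 + ((2 - 7225) + 17627)) = (-82754 + 11952)/(-38888 + (-7223 + 17627)) = -70802/(-38888 + 10404) = -70802/(-28484) = -70802*(-1/28484) = 35401/14242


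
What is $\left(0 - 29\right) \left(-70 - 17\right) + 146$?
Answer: $2669$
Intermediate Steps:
$\left(0 - 29\right) \left(-70 - 17\right) + 146 = \left(-29\right) \left(-87\right) + 146 = 2523 + 146 = 2669$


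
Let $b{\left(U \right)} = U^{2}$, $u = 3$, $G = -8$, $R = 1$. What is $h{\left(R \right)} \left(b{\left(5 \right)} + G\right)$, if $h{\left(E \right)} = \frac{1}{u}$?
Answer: $\frac{17}{3} \approx 5.6667$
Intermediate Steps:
$h{\left(E \right)} = \frac{1}{3}$
$h{\left(R \right)} \left(b{\left(5 \right)} + G\right) = \frac{5^{2} - 8}{3} = \frac{25 - 8}{3} = \frac{1}{3} \cdot 17 = \frac{17}{3}$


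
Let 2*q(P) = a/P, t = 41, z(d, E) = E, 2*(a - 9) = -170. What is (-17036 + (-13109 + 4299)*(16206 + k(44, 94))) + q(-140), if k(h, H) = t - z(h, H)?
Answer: -9962747601/70 ≈ -1.4232e+8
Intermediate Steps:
a = -76 (a = 9 + (½)*(-170) = 9 - 85 = -76)
q(P) = -38/P (q(P) = (-76/P)/2 = -38/P)
k(h, H) = 41 - H
(-17036 + (-13109 + 4299)*(16206 + k(44, 94))) + q(-140) = (-17036 + (-13109 + 4299)*(16206 + (41 - 1*94))) - 38/(-140) = (-17036 - 8810*(16206 + (41 - 94))) - 38*(-1/140) = (-17036 - 8810*(16206 - 53)) + 19/70 = (-17036 - 8810*16153) + 19/70 = (-17036 - 142307930) + 19/70 = -142324966 + 19/70 = -9962747601/70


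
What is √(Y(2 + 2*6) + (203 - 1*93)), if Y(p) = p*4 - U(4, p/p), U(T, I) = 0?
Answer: √166 ≈ 12.884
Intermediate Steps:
Y(p) = 4*p (Y(p) = p*4 - 1*0 = 4*p + 0 = 4*p)
√(Y(2 + 2*6) + (203 - 1*93)) = √(4*(2 + 2*6) + (203 - 1*93)) = √(4*(2 + 12) + (203 - 93)) = √(4*14 + 110) = √(56 + 110) = √166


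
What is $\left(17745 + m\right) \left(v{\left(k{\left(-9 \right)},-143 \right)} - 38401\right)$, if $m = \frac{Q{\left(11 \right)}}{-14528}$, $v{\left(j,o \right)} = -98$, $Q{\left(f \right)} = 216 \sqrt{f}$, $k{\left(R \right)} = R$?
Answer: $-683164755 + \frac{1039473 \sqrt{11}}{1816} \approx -6.8316 \cdot 10^{8}$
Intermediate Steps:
$m = - \frac{27 \sqrt{11}}{1816}$ ($m = \frac{216 \sqrt{11}}{-14528} = 216 \sqrt{11} \left(- \frac{1}{14528}\right) = - \frac{27 \sqrt{11}}{1816} \approx -0.049311$)
$\left(17745 + m\right) \left(v{\left(k{\left(-9 \right)},-143 \right)} - 38401\right) = \left(17745 - \frac{27 \sqrt{11}}{1816}\right) \left(-98 - 38401\right) = \left(17745 - \frac{27 \sqrt{11}}{1816}\right) \left(-38499\right) = -683164755 + \frac{1039473 \sqrt{11}}{1816}$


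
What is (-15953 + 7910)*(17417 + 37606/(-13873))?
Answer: -1943095782705/13873 ≈ -1.4006e+8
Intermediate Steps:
(-15953 + 7910)*(17417 + 37606/(-13873)) = -8043*(17417 + 37606*(-1/13873)) = -8043*(17417 - 37606/13873) = -8043*241588435/13873 = -1943095782705/13873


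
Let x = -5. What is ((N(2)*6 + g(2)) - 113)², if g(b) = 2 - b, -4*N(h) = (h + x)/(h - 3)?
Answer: 55225/4 ≈ 13806.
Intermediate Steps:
N(h) = -(-5 + h)/(4*(-3 + h)) (N(h) = -(h - 5)/(4*(h - 3)) = -(-5 + h)/(4*(-3 + h)))
((N(2)*6 + g(2)) - 113)² = ((((5 - 1*2)/(4*(-3 + 2)))*6 + (2 - 1*2)) - 113)² = ((((¼)*(5 - 2)/(-1))*6 + (2 - 2)) - 113)² = ((((¼)*(-1)*3)*6 + 0) - 113)² = ((-¾*6 + 0) - 113)² = ((-9/2 + 0) - 113)² = (-9/2 - 113)² = (-235/2)² = 55225/4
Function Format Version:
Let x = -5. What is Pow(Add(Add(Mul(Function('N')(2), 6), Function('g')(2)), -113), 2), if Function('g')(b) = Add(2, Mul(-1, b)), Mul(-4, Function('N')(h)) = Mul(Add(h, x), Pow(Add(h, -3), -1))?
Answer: Rational(55225, 4) ≈ 13806.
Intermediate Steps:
Function('N')(h) = Mul(Rational(-1, 4), Pow(Add(-3, h), -1), Add(-5, h)) (Function('N')(h) = Mul(Rational(-1, 4), Mul(Add(h, -5), Pow(Add(h, -3), -1))) = Mul(Rational(-1, 4), Mul(Add(-5, h), Pow(Add(-3, h), -1))) = Mul(Rational(-1, 4), Mul(Pow(Add(-3, h), -1), Add(-5, h))) = Mul(Rational(-1, 4), Pow(Add(-3, h), -1), Add(-5, h)))
Pow(Add(Add(Mul(Function('N')(2), 6), Function('g')(2)), -113), 2) = Pow(Add(Add(Mul(Mul(Rational(1, 4), Pow(Add(-3, 2), -1), Add(5, Mul(-1, 2))), 6), Add(2, Mul(-1, 2))), -113), 2) = Pow(Add(Add(Mul(Mul(Rational(1, 4), Pow(-1, -1), Add(5, -2)), 6), Add(2, -2)), -113), 2) = Pow(Add(Add(Mul(Mul(Rational(1, 4), -1, 3), 6), 0), -113), 2) = Pow(Add(Add(Mul(Rational(-3, 4), 6), 0), -113), 2) = Pow(Add(Add(Rational(-9, 2), 0), -113), 2) = Pow(Add(Rational(-9, 2), -113), 2) = Pow(Rational(-235, 2), 2) = Rational(55225, 4)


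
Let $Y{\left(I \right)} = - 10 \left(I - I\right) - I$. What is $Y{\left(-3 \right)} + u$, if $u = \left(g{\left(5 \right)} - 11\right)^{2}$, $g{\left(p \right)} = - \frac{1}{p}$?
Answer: $\frac{3211}{25} \approx 128.44$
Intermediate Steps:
$Y{\left(I \right)} = - I$ ($Y{\left(I \right)} = \left(-10\right) 0 - I = 0 - I = - I$)
$u = \frac{3136}{25}$ ($u = \left(- \frac{1}{5} - 11\right)^{2} = \left(- \frac{56}{5}\right)^{2} = \frac{3136}{25} \approx 125.44$)
$Y{\left(-3 \right)} + u = \left(-1\right) \left(-3\right) + \frac{3136}{25} = 3 + \frac{3136}{25} = \frac{3211}{25}$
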